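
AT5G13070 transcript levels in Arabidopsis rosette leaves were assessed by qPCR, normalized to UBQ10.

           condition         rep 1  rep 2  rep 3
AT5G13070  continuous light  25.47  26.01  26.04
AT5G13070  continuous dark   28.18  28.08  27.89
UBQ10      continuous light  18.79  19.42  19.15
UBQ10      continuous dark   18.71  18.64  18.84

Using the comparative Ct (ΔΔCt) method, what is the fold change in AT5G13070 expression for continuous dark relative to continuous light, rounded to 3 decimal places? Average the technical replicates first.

Mean Ct: AT5G13070 continuous light 25.840; AT5G13070 continuous dark 28.050; UBQ10 continuous light 19.120; UBQ10 continuous dark 18.730
ΔCt(continuous light) = 25.840 − 19.120 = 6.720
ΔCt(continuous dark) = 28.050 − 18.730 = 9.320
ΔΔCt = 9.320 − 6.720 = 2.600
Fold change = 2^(−2.600) = 0.1649

0.165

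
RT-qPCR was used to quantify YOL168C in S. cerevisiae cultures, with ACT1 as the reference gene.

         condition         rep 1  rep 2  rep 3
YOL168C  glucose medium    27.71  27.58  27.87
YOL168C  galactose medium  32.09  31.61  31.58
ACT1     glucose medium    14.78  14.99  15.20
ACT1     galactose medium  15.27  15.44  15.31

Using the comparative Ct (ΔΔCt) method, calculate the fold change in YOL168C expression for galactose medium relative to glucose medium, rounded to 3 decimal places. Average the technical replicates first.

0.077

Mean Ct: YOL168C glucose medium 27.720; YOL168C galactose medium 31.760; ACT1 glucose medium 14.990; ACT1 galactose medium 15.340
ΔCt(glucose medium) = 27.720 − 14.990 = 12.730
ΔCt(galactose medium) = 31.760 − 15.340 = 16.420
ΔΔCt = 16.420 − 12.730 = 3.690
Fold change = 2^(−3.690) = 0.0775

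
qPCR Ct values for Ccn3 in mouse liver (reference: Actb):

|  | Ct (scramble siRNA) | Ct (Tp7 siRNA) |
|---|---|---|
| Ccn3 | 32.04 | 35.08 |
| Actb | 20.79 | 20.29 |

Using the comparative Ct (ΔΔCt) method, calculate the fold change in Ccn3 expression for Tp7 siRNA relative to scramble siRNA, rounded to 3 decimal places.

0.086

ΔCt(scramble siRNA) = 32.040 − 20.790 = 11.250
ΔCt(Tp7 siRNA) = 35.080 − 20.290 = 14.790
ΔΔCt = 14.790 − 11.250 = 3.540
Fold change = 2^(−3.540) = 0.0860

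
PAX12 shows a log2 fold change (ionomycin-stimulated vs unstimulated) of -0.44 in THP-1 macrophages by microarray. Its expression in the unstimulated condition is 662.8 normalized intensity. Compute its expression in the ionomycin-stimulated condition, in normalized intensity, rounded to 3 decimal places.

Fold change = 2^(-0.44) = 0.7371
ionomycin-stimulated expression = 662.8 × 0.7371 = 488.573

488.573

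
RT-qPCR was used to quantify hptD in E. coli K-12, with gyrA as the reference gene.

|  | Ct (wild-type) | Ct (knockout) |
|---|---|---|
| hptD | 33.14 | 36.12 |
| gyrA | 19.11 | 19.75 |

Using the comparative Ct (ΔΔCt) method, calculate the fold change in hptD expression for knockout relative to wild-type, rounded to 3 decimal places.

0.198

ΔCt(wild-type) = 33.140 − 19.110 = 14.030
ΔCt(knockout) = 36.120 − 19.750 = 16.370
ΔΔCt = 16.370 − 14.030 = 2.340
Fold change = 2^(−2.340) = 0.1975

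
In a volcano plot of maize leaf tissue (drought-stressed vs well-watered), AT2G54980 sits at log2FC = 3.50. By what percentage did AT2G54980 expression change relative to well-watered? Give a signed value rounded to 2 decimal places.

Fold change = 2^(3.50) = 11.3137
Percent change = (FC − 1) × 100% = (11.3137 − 1) × 100 = 1031.37%

1031.37%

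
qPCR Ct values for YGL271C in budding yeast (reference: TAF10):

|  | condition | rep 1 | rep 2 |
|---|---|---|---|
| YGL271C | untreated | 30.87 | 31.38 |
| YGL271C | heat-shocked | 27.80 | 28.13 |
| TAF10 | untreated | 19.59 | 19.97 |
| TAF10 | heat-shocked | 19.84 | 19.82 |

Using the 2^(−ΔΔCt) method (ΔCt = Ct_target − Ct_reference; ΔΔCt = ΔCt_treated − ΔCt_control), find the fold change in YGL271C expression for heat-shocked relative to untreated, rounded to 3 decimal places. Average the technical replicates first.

Mean Ct: YGL271C untreated 31.125; YGL271C heat-shocked 27.965; TAF10 untreated 19.780; TAF10 heat-shocked 19.830
ΔCt(untreated) = 31.125 − 19.780 = 11.345
ΔCt(heat-shocked) = 27.965 − 19.830 = 8.135
ΔΔCt = 8.135 − 11.345 = -3.210
Fold change = 2^(−(-3.210)) = 2^3.210 = 9.2535

9.254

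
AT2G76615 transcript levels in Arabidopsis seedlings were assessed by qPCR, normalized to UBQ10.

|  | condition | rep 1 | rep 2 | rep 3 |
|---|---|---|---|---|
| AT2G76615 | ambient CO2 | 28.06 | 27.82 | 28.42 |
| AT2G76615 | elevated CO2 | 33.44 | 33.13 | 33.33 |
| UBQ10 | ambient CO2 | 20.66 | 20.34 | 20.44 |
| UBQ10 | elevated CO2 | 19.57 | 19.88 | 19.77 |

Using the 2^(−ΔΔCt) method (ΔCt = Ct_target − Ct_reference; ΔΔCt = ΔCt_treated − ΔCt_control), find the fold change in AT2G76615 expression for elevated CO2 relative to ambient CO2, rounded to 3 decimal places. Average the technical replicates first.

Mean Ct: AT2G76615 ambient CO2 28.100; AT2G76615 elevated CO2 33.300; UBQ10 ambient CO2 20.480; UBQ10 elevated CO2 19.740
ΔCt(ambient CO2) = 28.100 − 20.480 = 7.620
ΔCt(elevated CO2) = 33.300 − 19.740 = 13.560
ΔΔCt = 13.560 − 7.620 = 5.940
Fold change = 2^(−5.940) = 0.0163

0.016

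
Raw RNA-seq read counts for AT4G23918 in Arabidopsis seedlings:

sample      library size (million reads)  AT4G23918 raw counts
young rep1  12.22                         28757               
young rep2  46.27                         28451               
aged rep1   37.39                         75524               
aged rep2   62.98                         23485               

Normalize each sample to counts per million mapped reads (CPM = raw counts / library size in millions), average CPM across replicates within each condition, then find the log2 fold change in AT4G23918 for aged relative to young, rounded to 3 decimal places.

CPM(young rep1) = 28757 / 12.22 = 2353.2733
CPM(young rep2) = 28451 / 46.27 = 614.8909
CPM(aged rep1) = 75524 / 37.39 = 2019.8984
CPM(aged rep2) = 23485 / 62.98 = 372.8962
mean CPM(young) = 1484.0821; mean CPM(aged) = 1196.3973
Fold change = 1196.3973 / 1484.0821 = 0.80615
log2(0.80615) = -0.3109

-0.311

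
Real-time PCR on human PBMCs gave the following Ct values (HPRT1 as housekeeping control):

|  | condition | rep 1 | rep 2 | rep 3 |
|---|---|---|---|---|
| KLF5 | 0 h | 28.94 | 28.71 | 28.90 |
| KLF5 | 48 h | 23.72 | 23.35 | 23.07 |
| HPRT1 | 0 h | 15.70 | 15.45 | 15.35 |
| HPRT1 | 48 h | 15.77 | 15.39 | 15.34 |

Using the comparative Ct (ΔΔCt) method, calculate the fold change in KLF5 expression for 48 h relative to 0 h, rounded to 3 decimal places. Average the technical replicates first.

Mean Ct: KLF5 0 h 28.850; KLF5 48 h 23.380; HPRT1 0 h 15.500; HPRT1 48 h 15.500
ΔCt(0 h) = 28.850 − 15.500 = 13.350
ΔCt(48 h) = 23.380 − 15.500 = 7.880
ΔΔCt = 7.880 − 13.350 = -5.470
Fold change = 2^(−(-5.470)) = 2^5.470 = 44.3235

44.324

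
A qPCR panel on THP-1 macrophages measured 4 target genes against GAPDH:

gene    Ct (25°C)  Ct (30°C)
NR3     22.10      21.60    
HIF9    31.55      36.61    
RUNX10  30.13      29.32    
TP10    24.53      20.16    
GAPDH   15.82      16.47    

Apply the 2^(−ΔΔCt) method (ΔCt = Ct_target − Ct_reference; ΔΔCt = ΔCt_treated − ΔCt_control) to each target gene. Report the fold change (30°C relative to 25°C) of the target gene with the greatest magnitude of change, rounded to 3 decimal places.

32.447

NR3: ΔΔCt = (21.60−16.47) − (22.10−15.82) = 5.13 − 6.28 = -1.15; fold change = 2^1.15 = 2.219
HIF9: ΔΔCt = (36.61−16.47) − (31.55−15.82) = 20.14 − 15.73 = 4.41; fold change = 2^-4.41 = 0.047
RUNX10: ΔΔCt = (29.32−16.47) − (30.13−15.82) = 12.85 − 14.31 = -1.46; fold change = 2^1.46 = 2.751
TP10: ΔΔCt = (20.16−16.47) − (24.53−15.82) = 3.69 − 8.71 = -5.02; fold change = 2^5.02 = 32.447
TP10 has the largest |ΔΔCt| = 5.02.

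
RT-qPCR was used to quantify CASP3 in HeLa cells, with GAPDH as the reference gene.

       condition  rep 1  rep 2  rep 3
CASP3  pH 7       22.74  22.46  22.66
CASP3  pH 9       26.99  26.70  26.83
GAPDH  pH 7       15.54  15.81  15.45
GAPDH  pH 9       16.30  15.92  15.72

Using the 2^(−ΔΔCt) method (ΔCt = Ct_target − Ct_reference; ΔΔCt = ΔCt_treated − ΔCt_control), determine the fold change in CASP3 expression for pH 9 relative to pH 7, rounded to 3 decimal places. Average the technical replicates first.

Mean Ct: CASP3 pH 7 22.620; CASP3 pH 9 26.840; GAPDH pH 7 15.600; GAPDH pH 9 15.980
ΔCt(pH 7) = 22.620 − 15.600 = 7.020
ΔCt(pH 9) = 26.840 − 15.980 = 10.860
ΔΔCt = 10.860 − 7.020 = 3.840
Fold change = 2^(−3.840) = 0.0698

0.070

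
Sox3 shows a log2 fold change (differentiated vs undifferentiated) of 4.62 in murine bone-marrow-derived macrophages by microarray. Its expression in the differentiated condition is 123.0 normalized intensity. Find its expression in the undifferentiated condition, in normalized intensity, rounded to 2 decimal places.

5.00

Fold change = 2^(4.62) = 24.5900
undifferentiated expression = 123.0 / 24.5900 = 5.00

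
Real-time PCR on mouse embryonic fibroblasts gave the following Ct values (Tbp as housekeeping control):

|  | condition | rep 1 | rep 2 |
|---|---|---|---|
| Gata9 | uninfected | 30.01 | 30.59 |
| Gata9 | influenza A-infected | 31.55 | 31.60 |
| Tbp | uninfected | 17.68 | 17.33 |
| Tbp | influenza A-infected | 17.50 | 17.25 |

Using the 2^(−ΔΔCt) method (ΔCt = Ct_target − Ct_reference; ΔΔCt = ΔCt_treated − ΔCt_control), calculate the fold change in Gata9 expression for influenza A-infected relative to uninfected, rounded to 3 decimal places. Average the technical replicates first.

0.378

Mean Ct: Gata9 uninfected 30.300; Gata9 influenza A-infected 31.575; Tbp uninfected 17.505; Tbp influenza A-infected 17.375
ΔCt(uninfected) = 30.300 − 17.505 = 12.795
ΔCt(influenza A-infected) = 31.575 − 17.375 = 14.200
ΔΔCt = 14.200 − 12.795 = 1.405
Fold change = 2^(−1.405) = 0.3776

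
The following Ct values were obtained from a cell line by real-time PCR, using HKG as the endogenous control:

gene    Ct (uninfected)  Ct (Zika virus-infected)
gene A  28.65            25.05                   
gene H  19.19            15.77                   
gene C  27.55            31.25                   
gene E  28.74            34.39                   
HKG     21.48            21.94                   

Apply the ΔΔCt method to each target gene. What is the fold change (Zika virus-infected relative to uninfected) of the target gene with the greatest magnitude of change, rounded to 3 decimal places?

gene A: ΔΔCt = (25.05−21.94) − (28.65−21.48) = 3.11 − 7.17 = -4.06; fold change = 2^4.06 = 16.679
gene H: ΔΔCt = (15.77−21.94) − (19.19−21.48) = -6.17 − (-2.29) = -3.88; fold change = 2^3.88 = 14.723
gene C: ΔΔCt = (31.25−21.94) − (27.55−21.48) = 9.31 − 6.07 = 3.24; fold change = 2^-3.24 = 0.106
gene E: ΔΔCt = (34.39−21.94) − (28.74−21.48) = 12.45 − 7.26 = 5.19; fold change = 2^-5.19 = 0.027
gene E has the largest |ΔΔCt| = 5.19.

0.027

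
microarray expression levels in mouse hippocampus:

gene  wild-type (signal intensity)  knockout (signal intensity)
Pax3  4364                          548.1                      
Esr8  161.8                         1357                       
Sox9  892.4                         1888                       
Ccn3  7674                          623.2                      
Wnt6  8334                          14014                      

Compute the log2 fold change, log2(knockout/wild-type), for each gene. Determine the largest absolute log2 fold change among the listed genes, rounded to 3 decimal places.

3.622

log2(548.1/4364) = -2.993  (Pax3)
log2(1357/161.8) = 3.068  (Esr8)
log2(1888/892.4) = 1.081  (Sox9)
log2(623.2/7674) = -3.622  (Ccn3)
log2(14014/8334) = 0.750  (Wnt6)
The largest magnitude belongs to Ccn3.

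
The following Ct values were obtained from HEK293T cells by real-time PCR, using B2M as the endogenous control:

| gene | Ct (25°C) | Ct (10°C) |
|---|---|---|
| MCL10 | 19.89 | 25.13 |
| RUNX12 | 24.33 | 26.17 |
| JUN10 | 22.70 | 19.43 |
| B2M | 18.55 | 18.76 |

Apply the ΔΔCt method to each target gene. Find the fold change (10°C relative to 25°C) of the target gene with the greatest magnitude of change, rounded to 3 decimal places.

MCL10: ΔΔCt = (25.13−18.76) − (19.89−18.55) = 6.37 − 1.34 = 5.03; fold change = 2^-5.03 = 0.031
RUNX12: ΔΔCt = (26.17−18.76) − (24.33−18.55) = 7.41 − 5.78 = 1.63; fold change = 2^-1.63 = 0.323
JUN10: ΔΔCt = (19.43−18.76) − (22.70−18.55) = 0.67 − 4.15 = -3.48; fold change = 2^3.48 = 11.158
MCL10 has the largest |ΔΔCt| = 5.03.

0.031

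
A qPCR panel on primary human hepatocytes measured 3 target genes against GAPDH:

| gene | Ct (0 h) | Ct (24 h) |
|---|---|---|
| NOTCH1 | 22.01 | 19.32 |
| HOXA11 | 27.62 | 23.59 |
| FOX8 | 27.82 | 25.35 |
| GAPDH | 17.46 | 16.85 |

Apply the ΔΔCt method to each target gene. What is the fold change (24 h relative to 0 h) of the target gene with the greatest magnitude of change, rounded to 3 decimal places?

10.703

NOTCH1: ΔΔCt = (19.32−16.85) − (22.01−17.46) = 2.47 − 4.55 = -2.08; fold change = 2^2.08 = 4.228
HOXA11: ΔΔCt = (23.59−16.85) − (27.62−17.46) = 6.74 − 10.16 = -3.42; fold change = 2^3.42 = 10.703
FOX8: ΔΔCt = (25.35−16.85) − (27.82−17.46) = 8.50 − 10.36 = -1.86; fold change = 2^1.86 = 3.630
HOXA11 has the largest |ΔΔCt| = 3.42.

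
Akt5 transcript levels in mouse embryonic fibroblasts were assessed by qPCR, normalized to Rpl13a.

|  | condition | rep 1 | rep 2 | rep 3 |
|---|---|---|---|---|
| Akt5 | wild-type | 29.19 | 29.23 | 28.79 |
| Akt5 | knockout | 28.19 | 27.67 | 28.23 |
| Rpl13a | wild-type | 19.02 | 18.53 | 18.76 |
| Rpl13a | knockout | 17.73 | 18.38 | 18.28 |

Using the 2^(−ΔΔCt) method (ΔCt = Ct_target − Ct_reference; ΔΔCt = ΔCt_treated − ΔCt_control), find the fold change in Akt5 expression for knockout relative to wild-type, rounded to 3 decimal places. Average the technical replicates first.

Mean Ct: Akt5 wild-type 29.070; Akt5 knockout 28.030; Rpl13a wild-type 18.770; Rpl13a knockout 18.130
ΔCt(wild-type) = 29.070 − 18.770 = 10.300
ΔCt(knockout) = 28.030 − 18.130 = 9.900
ΔΔCt = 9.900 − 10.300 = -0.400
Fold change = 2^(−(-0.400)) = 2^0.400 = 1.3195

1.320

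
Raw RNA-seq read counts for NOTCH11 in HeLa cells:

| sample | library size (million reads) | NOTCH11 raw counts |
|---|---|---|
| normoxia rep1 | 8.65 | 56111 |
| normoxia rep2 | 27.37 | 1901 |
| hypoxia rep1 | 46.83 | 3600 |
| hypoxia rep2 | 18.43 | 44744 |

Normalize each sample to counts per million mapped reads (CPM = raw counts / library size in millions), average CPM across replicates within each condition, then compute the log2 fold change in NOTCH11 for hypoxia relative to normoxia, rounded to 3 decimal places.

CPM(normoxia rep1) = 56111 / 8.65 = 6486.8208
CPM(normoxia rep2) = 1901 / 27.37 = 69.4556
CPM(hypoxia rep1) = 3600 / 46.83 = 76.8738
CPM(hypoxia rep2) = 44744 / 18.43 = 2427.7808
mean CPM(normoxia) = 3278.1382; mean CPM(hypoxia) = 1252.3273
Fold change = 1252.3273 / 3278.1382 = 0.38202
log2(0.38202) = -1.3883

-1.388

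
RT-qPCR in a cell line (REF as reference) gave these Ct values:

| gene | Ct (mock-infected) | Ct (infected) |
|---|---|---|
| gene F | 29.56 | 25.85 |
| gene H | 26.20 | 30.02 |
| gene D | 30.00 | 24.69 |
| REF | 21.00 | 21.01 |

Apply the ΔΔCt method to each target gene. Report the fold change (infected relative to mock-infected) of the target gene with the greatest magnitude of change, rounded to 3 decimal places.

gene F: ΔΔCt = (25.85−21.01) − (29.56−21.00) = 4.84 − 8.56 = -3.72; fold change = 2^3.72 = 13.177
gene H: ΔΔCt = (30.02−21.01) − (26.20−21.00) = 9.01 − 5.20 = 3.81; fold change = 2^-3.81 = 0.071
gene D: ΔΔCt = (24.69−21.01) − (30.00−21.00) = 3.68 − 9.00 = -5.32; fold change = 2^5.32 = 39.947
gene D has the largest |ΔΔCt| = 5.32.

39.947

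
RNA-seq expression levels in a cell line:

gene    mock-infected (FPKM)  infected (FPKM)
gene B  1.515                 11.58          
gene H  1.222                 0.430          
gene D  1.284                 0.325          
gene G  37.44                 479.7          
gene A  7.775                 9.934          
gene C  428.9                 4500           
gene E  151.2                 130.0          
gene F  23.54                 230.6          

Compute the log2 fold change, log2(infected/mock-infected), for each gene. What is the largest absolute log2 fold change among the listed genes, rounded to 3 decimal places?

3.679

log2(11.58/1.515) = 2.934  (gene B)
log2(0.430/1.222) = -1.507  (gene H)
log2(0.325/1.284) = -1.982  (gene D)
log2(479.7/37.44) = 3.679  (gene G)
log2(9.934/7.775) = 0.354  (gene A)
log2(4500/428.9) = 3.391  (gene C)
log2(130.0/151.2) = -0.218  (gene E)
log2(230.6/23.54) = 3.292  (gene F)
The largest magnitude belongs to gene G.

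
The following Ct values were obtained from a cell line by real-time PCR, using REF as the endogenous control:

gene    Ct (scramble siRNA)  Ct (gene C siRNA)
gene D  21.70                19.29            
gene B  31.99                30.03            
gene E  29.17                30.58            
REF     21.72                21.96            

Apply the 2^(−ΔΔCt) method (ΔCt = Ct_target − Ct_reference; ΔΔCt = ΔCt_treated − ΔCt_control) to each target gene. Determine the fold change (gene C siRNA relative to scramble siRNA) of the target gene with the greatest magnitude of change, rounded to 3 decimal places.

gene D: ΔΔCt = (19.29−21.96) − (21.70−21.72) = -2.67 − (-0.02) = -2.65; fold change = 2^2.65 = 6.277
gene B: ΔΔCt = (30.03−21.96) − (31.99−21.72) = 8.07 − 10.27 = -2.20; fold change = 2^2.20 = 4.595
gene E: ΔΔCt = (30.58−21.96) − (29.17−21.72) = 8.62 − 7.45 = 1.17; fold change = 2^-1.17 = 0.444
gene D has the largest |ΔΔCt| = 2.65.

6.277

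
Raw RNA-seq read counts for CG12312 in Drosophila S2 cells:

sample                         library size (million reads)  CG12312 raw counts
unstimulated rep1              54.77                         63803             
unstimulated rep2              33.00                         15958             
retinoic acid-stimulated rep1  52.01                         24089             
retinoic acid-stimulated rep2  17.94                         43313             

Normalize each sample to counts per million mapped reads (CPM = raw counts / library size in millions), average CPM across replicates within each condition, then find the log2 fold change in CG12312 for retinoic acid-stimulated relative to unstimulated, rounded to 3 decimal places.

0.804

CPM(unstimulated rep1) = 63803 / 54.77 = 1164.9261
CPM(unstimulated rep2) = 15958 / 33.00 = 483.5758
CPM(retinoic acid-stimulated rep1) = 24089 / 52.01 = 463.1609
CPM(retinoic acid-stimulated rep2) = 43313 / 17.94 = 2414.3255
mean CPM(unstimulated) = 824.2509; mean CPM(retinoic acid-stimulated) = 1438.7432
Fold change = 1438.7432 / 824.2509 = 1.74552
log2(1.74552) = 0.8037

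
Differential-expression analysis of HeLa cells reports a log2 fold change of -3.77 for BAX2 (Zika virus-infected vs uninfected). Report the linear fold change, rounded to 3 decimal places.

Fold change = 2^(-3.77) = 0.0733

0.073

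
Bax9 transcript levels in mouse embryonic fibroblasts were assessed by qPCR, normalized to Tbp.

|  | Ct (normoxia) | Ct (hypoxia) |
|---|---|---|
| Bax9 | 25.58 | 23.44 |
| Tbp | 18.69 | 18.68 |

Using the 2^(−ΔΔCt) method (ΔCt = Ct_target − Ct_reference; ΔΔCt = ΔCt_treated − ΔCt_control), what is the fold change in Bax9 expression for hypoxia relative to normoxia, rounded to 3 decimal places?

ΔCt(normoxia) = 25.580 − 18.690 = 6.890
ΔCt(hypoxia) = 23.440 − 18.680 = 4.760
ΔΔCt = 4.760 − 6.890 = -2.130
Fold change = 2^(−(-2.130)) = 2^2.130 = 4.3772

4.377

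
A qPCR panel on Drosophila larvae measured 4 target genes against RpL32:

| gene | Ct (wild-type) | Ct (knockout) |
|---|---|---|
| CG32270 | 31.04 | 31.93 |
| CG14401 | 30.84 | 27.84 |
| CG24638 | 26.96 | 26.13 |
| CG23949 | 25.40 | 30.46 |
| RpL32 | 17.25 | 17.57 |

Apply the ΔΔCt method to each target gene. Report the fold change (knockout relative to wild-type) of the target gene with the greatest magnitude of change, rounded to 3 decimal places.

CG32270: ΔΔCt = (31.93−17.57) − (31.04−17.25) = 14.36 − 13.79 = 0.57; fold change = 2^-0.57 = 0.674
CG14401: ΔΔCt = (27.84−17.57) − (30.84−17.25) = 10.27 − 13.59 = -3.32; fold change = 2^3.32 = 9.987
CG24638: ΔΔCt = (26.13−17.57) − (26.96−17.25) = 8.56 − 9.71 = -1.15; fold change = 2^1.15 = 2.219
CG23949: ΔΔCt = (30.46−17.57) − (25.40−17.25) = 12.89 − 8.15 = 4.74; fold change = 2^-4.74 = 0.037
CG23949 has the largest |ΔΔCt| = 4.74.

0.037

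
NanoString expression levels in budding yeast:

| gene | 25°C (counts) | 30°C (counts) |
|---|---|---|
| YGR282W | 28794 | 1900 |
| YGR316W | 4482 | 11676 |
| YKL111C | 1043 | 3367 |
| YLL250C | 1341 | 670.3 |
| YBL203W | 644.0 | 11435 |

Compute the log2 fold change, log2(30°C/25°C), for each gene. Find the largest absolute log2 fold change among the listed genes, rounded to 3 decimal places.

4.150

log2(1900/28794) = -3.922  (YGR282W)
log2(11676/4482) = 1.381  (YGR316W)
log2(3367/1043) = 1.691  (YKL111C)
log2(670.3/1341) = -1.000  (YLL250C)
log2(11435/644.0) = 4.150  (YBL203W)
The largest magnitude belongs to YBL203W.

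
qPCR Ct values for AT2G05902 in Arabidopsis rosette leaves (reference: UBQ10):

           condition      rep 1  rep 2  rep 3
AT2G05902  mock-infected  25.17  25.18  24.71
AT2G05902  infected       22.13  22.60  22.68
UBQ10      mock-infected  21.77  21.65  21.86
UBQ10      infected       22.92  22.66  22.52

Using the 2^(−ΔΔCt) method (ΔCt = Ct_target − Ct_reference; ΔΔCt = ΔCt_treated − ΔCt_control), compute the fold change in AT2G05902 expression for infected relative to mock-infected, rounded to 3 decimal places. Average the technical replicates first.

Mean Ct: AT2G05902 mock-infected 25.020; AT2G05902 infected 22.470; UBQ10 mock-infected 21.760; UBQ10 infected 22.700
ΔCt(mock-infected) = 25.020 − 21.760 = 3.260
ΔCt(infected) = 22.470 − 22.700 = -0.230
ΔΔCt = -0.230 − 3.260 = -3.490
Fold change = 2^(−(-3.490)) = 2^3.490 = 11.2356

11.236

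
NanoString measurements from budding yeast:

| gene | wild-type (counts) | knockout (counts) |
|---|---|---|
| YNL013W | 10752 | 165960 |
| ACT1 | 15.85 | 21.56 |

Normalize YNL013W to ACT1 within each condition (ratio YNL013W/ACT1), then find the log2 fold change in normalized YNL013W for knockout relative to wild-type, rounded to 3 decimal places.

YNL013W/ACT1 (wild-type) = 10752 / 15.85 = 678.36
YNL013W/ACT1 (knockout) = 165960 / 21.56 = 7697.6
Fold change = 7697.6 / 678.36 = 11.3474
log2(11.3474) = 3.5043

3.504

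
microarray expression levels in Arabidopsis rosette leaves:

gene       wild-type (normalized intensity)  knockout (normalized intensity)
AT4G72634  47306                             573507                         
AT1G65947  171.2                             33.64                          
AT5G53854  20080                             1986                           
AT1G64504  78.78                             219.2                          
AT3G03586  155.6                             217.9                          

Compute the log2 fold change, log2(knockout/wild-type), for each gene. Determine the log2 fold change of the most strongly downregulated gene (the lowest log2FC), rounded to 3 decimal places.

log2(573507/47306) = 3.600  (AT4G72634)
log2(33.64/171.2) = -2.347  (AT1G65947)
log2(1986/20080) = -3.338  (AT5G53854)
log2(219.2/78.78) = 1.476  (AT1G64504)
log2(217.9/155.6) = 0.486  (AT3G03586)
AT5G53854 is most strongly downregulated.

-3.338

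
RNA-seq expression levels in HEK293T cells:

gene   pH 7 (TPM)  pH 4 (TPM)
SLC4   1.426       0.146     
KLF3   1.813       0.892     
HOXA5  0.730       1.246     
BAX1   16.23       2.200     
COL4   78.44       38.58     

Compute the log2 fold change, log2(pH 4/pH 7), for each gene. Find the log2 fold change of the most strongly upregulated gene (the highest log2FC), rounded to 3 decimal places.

0.771

log2(0.146/1.426) = -3.288  (SLC4)
log2(0.892/1.813) = -1.023  (KLF3)
log2(1.246/0.730) = 0.771  (HOXA5)
log2(2.200/16.23) = -2.883  (BAX1)
log2(38.58/78.44) = -1.024  (COL4)
HOXA5 is most strongly upregulated.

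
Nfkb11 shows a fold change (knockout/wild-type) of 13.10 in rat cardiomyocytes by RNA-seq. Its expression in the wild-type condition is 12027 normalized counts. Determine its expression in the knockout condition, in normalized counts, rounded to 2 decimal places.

157553.70

knockout expression = 12027 × 13.10 = 157553.70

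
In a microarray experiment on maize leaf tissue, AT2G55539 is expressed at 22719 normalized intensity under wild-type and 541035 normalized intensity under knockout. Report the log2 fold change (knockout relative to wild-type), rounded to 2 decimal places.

Fold change = 541035 / 22719 = 23.8142
log2(23.8142) = 4.574

4.57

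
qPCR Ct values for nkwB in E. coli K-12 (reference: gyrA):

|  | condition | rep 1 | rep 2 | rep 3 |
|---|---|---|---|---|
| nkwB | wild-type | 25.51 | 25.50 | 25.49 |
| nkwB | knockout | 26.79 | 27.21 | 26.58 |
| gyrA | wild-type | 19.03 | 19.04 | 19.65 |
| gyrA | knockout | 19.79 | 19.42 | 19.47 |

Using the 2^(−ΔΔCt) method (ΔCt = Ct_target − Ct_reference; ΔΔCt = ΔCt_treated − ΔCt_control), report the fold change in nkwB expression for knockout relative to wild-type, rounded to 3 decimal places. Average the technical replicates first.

0.486

Mean Ct: nkwB wild-type 25.500; nkwB knockout 26.860; gyrA wild-type 19.240; gyrA knockout 19.560
ΔCt(wild-type) = 25.500 − 19.240 = 6.260
ΔCt(knockout) = 26.860 − 19.560 = 7.300
ΔΔCt = 7.300 − 6.260 = 1.040
Fold change = 2^(−1.040) = 0.4863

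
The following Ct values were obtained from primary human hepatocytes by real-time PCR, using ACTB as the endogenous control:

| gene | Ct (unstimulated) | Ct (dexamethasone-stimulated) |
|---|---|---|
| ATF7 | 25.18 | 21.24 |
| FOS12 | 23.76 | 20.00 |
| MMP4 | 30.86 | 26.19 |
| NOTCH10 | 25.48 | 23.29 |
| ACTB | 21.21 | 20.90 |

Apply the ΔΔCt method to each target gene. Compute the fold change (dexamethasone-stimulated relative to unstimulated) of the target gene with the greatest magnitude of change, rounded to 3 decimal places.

20.535

ATF7: ΔΔCt = (21.24−20.90) − (25.18−21.21) = 0.34 − 3.97 = -3.63; fold change = 2^3.63 = 12.381
FOS12: ΔΔCt = (20.00−20.90) − (23.76−21.21) = -0.90 − 2.55 = -3.45; fold change = 2^3.45 = 10.928
MMP4: ΔΔCt = (26.19−20.90) − (30.86−21.21) = 5.29 − 9.65 = -4.36; fold change = 2^4.36 = 20.535
NOTCH10: ΔΔCt = (23.29−20.90) − (25.48−21.21) = 2.39 − 4.27 = -1.88; fold change = 2^1.88 = 3.681
MMP4 has the largest |ΔΔCt| = 4.36.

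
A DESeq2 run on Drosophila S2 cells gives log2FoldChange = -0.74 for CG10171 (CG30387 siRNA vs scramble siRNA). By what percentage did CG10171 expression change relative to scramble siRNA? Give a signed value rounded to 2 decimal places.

Fold change = 2^(-0.74) = 0.5987
Percent change = (FC − 1) × 100% = (0.5987 − 1) × 100 = -40.13%

-40.13%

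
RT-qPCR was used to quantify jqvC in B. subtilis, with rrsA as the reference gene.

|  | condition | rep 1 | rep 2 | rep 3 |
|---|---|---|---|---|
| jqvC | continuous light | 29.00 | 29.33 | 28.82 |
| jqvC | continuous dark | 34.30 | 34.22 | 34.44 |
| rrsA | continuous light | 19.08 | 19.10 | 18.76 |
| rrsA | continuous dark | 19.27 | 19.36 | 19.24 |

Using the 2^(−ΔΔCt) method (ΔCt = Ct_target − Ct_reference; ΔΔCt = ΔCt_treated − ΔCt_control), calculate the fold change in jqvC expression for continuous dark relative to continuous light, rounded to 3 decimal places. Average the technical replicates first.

0.032

Mean Ct: jqvC continuous light 29.050; jqvC continuous dark 34.320; rrsA continuous light 18.980; rrsA continuous dark 19.290
ΔCt(continuous light) = 29.050 − 18.980 = 10.070
ΔCt(continuous dark) = 34.320 − 19.290 = 15.030
ΔΔCt = 15.030 − 10.070 = 4.960
Fold change = 2^(−4.960) = 0.0321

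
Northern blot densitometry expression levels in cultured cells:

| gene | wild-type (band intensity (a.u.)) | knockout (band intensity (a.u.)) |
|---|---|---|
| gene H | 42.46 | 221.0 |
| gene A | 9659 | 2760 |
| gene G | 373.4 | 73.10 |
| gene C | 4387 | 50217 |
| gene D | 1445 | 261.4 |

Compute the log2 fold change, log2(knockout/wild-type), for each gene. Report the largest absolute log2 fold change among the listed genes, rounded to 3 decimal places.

log2(221.0/42.46) = 2.380  (gene H)
log2(2760/9659) = -1.807  (gene A)
log2(73.10/373.4) = -2.353  (gene G)
log2(50217/4387) = 3.517  (gene C)
log2(261.4/1445) = -2.467  (gene D)
The largest magnitude belongs to gene C.

3.517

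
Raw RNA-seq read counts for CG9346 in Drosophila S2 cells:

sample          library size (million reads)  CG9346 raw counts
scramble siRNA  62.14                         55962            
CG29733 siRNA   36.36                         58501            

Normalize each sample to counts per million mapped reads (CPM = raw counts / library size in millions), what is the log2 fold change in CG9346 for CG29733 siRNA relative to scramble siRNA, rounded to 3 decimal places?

0.837

CPM(scramble siRNA) = 55962 / 62.14 = 900.5793
CPM(CG29733 siRNA) = 58501 / 36.36 = 1608.9384
Fold change = 1608.9384 / 900.5793 = 1.78656
log2(1.78656) = 0.8372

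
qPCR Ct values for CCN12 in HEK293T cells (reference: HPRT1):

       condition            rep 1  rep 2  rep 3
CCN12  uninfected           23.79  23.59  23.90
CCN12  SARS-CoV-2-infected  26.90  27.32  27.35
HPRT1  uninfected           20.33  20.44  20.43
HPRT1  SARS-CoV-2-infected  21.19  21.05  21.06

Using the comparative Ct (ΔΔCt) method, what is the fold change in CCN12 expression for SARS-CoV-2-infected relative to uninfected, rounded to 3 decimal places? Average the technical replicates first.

Mean Ct: CCN12 uninfected 23.760; CCN12 SARS-CoV-2-infected 27.190; HPRT1 uninfected 20.400; HPRT1 SARS-CoV-2-infected 21.100
ΔCt(uninfected) = 23.760 − 20.400 = 3.360
ΔCt(SARS-CoV-2-infected) = 27.190 − 21.100 = 6.090
ΔΔCt = 6.090 − 3.360 = 2.730
Fold change = 2^(−2.730) = 0.1507

0.151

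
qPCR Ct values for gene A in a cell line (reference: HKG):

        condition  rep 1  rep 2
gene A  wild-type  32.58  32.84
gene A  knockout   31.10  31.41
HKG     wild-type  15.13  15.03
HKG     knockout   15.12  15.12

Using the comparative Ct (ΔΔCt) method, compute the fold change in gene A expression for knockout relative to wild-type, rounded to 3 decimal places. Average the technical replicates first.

2.819

Mean Ct: gene A wild-type 32.710; gene A knockout 31.255; HKG wild-type 15.080; HKG knockout 15.120
ΔCt(wild-type) = 32.710 − 15.080 = 17.630
ΔCt(knockout) = 31.255 − 15.120 = 16.135
ΔΔCt = 16.135 − 17.630 = -1.495
Fold change = 2^(−(-1.495)) = 2^1.495 = 2.8186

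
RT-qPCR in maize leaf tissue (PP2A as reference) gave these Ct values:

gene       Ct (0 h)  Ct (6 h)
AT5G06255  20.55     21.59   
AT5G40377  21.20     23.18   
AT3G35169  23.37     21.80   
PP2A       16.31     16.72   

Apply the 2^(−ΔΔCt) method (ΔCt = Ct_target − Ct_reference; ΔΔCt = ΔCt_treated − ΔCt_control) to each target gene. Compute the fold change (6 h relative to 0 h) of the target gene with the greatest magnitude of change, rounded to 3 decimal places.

3.945

AT5G06255: ΔΔCt = (21.59−16.72) − (20.55−16.31) = 4.87 − 4.24 = 0.63; fold change = 2^-0.63 = 0.646
AT5G40377: ΔΔCt = (23.18−16.72) − (21.20−16.31) = 6.46 − 4.89 = 1.57; fold change = 2^-1.57 = 0.337
AT3G35169: ΔΔCt = (21.80−16.72) − (23.37−16.31) = 5.08 − 7.06 = -1.98; fold change = 2^1.98 = 3.945
AT3G35169 has the largest |ΔΔCt| = 1.98.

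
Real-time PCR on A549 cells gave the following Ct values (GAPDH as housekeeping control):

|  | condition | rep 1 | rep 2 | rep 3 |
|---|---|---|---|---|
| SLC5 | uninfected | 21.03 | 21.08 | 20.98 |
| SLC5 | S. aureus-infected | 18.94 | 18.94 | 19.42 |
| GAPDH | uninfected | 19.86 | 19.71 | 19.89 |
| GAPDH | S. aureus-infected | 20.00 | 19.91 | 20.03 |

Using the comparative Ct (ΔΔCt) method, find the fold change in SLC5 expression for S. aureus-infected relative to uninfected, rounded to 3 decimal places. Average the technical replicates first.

Mean Ct: SLC5 uninfected 21.030; SLC5 S. aureus-infected 19.100; GAPDH uninfected 19.820; GAPDH S. aureus-infected 19.980
ΔCt(uninfected) = 21.030 − 19.820 = 1.210
ΔCt(S. aureus-infected) = 19.100 − 19.980 = -0.880
ΔΔCt = -0.880 − 1.210 = -2.090
Fold change = 2^(−(-2.090)) = 2^2.090 = 4.2575

4.257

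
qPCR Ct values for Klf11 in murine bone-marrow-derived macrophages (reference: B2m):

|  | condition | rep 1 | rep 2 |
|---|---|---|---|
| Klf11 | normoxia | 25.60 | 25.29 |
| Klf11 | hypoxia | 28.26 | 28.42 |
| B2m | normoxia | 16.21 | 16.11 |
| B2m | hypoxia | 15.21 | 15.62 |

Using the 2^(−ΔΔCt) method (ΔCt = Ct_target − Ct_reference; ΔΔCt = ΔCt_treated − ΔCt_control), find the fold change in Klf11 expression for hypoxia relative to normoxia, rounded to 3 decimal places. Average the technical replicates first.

0.080

Mean Ct: Klf11 normoxia 25.445; Klf11 hypoxia 28.340; B2m normoxia 16.160; B2m hypoxia 15.415
ΔCt(normoxia) = 25.445 − 16.160 = 9.285
ΔCt(hypoxia) = 28.340 − 15.415 = 12.925
ΔΔCt = 12.925 − 9.285 = 3.640
Fold change = 2^(−3.640) = 0.0802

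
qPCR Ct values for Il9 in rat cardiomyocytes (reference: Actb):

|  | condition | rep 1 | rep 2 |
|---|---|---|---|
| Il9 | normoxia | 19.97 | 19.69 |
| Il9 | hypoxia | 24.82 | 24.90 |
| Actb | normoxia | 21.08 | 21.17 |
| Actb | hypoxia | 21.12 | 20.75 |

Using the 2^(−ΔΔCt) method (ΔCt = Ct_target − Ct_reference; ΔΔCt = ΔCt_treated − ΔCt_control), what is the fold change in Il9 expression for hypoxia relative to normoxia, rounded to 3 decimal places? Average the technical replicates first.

0.027

Mean Ct: Il9 normoxia 19.830; Il9 hypoxia 24.860; Actb normoxia 21.125; Actb hypoxia 20.935
ΔCt(normoxia) = 19.830 − 21.125 = -1.295
ΔCt(hypoxia) = 24.860 − 20.935 = 3.925
ΔΔCt = 3.925 − (-1.295) = 5.220
Fold change = 2^(−5.220) = 0.0268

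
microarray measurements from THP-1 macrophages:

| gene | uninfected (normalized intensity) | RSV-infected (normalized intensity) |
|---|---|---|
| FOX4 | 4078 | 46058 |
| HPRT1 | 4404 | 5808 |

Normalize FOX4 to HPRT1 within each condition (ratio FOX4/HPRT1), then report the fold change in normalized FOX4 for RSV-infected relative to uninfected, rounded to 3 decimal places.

FOX4/HPRT1 (uninfected) = 4078 / 4404 = 0.92598
FOX4/HPRT1 (RSV-infected) = 46058 / 5808 = 7.9301
Fold change = 7.9301 / 0.92598 = 8.5640

8.564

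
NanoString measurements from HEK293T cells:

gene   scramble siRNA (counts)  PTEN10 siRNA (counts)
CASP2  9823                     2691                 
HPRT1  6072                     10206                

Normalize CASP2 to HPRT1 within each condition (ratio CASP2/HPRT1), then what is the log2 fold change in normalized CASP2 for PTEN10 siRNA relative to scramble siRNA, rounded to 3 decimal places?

-2.617

CASP2/HPRT1 (scramble siRNA) = 9823 / 6072 = 1.6178
CASP2/HPRT1 (PTEN10 siRNA) = 2691 / 10206 = 0.26367
Fold change = 0.26367 / 1.6178 = 0.1630
log2(0.1630) = -2.6172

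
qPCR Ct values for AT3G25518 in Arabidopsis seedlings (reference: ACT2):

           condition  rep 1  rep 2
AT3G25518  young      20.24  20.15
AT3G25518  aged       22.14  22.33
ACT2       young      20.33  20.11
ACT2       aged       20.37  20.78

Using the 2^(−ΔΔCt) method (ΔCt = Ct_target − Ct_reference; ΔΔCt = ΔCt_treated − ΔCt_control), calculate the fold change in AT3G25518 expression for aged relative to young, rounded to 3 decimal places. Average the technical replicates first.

Mean Ct: AT3G25518 young 20.195; AT3G25518 aged 22.235; ACT2 young 20.220; ACT2 aged 20.575
ΔCt(young) = 20.195 − 20.220 = -0.025
ΔCt(aged) = 22.235 − 20.575 = 1.660
ΔΔCt = 1.660 − (-0.025) = 1.685
Fold change = 2^(−1.685) = 0.3110

0.311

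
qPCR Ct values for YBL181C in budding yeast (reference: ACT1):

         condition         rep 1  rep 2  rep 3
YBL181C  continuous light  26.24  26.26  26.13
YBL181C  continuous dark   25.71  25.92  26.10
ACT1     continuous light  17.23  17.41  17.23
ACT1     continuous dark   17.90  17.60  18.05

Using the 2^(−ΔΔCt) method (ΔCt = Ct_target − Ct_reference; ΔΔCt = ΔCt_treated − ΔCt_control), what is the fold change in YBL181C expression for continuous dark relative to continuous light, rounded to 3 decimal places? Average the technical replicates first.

Mean Ct: YBL181C continuous light 26.210; YBL181C continuous dark 25.910; ACT1 continuous light 17.290; ACT1 continuous dark 17.850
ΔCt(continuous light) = 26.210 − 17.290 = 8.920
ΔCt(continuous dark) = 25.910 − 17.850 = 8.060
ΔΔCt = 8.060 − 8.920 = -0.860
Fold change = 2^(−(-0.860)) = 2^0.860 = 1.8150

1.815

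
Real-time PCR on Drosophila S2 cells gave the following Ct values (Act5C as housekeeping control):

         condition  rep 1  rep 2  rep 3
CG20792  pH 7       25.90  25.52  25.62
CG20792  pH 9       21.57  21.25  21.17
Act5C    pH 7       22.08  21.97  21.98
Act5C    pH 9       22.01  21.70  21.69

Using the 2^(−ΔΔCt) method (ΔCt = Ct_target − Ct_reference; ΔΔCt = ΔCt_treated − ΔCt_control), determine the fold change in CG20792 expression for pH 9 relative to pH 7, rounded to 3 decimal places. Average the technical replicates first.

Mean Ct: CG20792 pH 7 25.680; CG20792 pH 9 21.330; Act5C pH 7 22.010; Act5C pH 9 21.800
ΔCt(pH 7) = 25.680 − 22.010 = 3.670
ΔCt(pH 9) = 21.330 − 21.800 = -0.470
ΔΔCt = -0.470 − 3.670 = -4.140
Fold change = 2^(−(-4.140)) = 2^4.140 = 17.6305

17.630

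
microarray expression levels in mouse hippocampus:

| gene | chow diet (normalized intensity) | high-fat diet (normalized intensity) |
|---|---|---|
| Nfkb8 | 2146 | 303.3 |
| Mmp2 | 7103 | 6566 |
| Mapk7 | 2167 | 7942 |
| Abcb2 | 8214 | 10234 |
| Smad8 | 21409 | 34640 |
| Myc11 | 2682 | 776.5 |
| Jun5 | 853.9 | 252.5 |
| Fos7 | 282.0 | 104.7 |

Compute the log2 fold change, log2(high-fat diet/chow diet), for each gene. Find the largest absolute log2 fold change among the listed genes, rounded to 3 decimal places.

log2(303.3/2146) = -2.823  (Nfkb8)
log2(6566/7103) = -0.113  (Mmp2)
log2(7942/2167) = 1.874  (Mapk7)
log2(10234/8214) = 0.317  (Abcb2)
log2(34640/21409) = 0.694  (Smad8)
log2(776.5/2682) = -1.788  (Myc11)
log2(252.5/853.9) = -1.758  (Jun5)
log2(104.7/282.0) = -1.429  (Fos7)
The largest magnitude belongs to Nfkb8.

2.823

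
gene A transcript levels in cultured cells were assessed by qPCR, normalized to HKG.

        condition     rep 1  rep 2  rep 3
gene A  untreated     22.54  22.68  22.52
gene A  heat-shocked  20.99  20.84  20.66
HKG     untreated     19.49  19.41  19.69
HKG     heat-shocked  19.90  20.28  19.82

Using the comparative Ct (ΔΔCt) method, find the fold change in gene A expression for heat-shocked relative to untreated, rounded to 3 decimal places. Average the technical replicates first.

Mean Ct: gene A untreated 22.580; gene A heat-shocked 20.830; HKG untreated 19.530; HKG heat-shocked 20.000
ΔCt(untreated) = 22.580 − 19.530 = 3.050
ΔCt(heat-shocked) = 20.830 − 20.000 = 0.830
ΔΔCt = 0.830 − 3.050 = -2.220
Fold change = 2^(−(-2.220)) = 2^2.220 = 4.6589

4.659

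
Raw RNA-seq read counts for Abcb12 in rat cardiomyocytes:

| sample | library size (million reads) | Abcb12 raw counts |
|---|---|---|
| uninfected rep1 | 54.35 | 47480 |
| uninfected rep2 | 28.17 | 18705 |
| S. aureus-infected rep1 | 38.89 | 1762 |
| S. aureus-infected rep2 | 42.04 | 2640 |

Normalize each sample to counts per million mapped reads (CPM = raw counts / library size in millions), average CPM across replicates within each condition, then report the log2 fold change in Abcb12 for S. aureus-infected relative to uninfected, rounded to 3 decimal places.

CPM(uninfected rep1) = 47480 / 54.35 = 873.5971
CPM(uninfected rep2) = 18705 / 28.17 = 664.0043
CPM(S. aureus-infected rep1) = 1762 / 38.89 = 45.3073
CPM(S. aureus-infected rep2) = 2640 / 42.04 = 62.7973
mean CPM(uninfected) = 768.8007; mean CPM(S. aureus-infected) = 54.0523
Fold change = 54.0523 / 768.8007 = 0.07031
log2(0.07031) = -3.8302

-3.830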